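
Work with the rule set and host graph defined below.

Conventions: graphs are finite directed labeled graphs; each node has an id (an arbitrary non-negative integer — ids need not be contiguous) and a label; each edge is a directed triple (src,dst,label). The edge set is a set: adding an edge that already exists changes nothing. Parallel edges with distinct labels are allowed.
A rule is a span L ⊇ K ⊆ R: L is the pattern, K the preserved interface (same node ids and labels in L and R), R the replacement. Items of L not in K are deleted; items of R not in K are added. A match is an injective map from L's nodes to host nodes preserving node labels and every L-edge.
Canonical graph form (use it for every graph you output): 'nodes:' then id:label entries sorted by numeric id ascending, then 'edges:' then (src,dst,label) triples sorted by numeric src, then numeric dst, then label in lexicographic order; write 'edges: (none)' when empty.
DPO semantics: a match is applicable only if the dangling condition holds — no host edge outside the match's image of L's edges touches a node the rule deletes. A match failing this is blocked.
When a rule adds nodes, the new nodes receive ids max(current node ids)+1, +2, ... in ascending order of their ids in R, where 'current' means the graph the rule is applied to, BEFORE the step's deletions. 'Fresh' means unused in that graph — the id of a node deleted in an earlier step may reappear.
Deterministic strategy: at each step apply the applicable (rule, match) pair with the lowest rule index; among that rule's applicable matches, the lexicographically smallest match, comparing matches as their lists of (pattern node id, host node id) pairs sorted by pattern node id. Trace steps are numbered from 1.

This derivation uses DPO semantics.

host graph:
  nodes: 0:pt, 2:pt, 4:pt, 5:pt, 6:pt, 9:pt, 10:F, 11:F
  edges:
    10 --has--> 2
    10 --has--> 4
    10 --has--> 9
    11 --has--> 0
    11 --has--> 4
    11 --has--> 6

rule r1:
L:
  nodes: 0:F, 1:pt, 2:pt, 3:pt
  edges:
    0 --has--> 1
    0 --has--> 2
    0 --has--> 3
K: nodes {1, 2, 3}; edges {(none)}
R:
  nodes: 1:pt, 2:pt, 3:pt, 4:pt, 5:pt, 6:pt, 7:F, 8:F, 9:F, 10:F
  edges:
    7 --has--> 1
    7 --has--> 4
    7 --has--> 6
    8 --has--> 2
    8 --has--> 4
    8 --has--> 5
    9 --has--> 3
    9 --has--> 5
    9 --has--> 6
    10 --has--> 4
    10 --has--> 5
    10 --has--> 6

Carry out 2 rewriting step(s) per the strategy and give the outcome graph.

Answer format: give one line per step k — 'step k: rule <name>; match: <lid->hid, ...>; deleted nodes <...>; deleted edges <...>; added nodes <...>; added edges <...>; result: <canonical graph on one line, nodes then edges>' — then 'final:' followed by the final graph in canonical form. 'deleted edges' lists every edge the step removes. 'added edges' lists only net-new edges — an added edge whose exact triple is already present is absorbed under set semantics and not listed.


step 1: rule r1; match: 0->10, 1->2, 2->4, 3->9; deleted nodes 10; deleted edges (10,2,has); (10,4,has); (10,9,has); added nodes 12, 13, 14, 15, 16, 17, 18; added edges (15,2,has); (15,12,has); (15,14,has); (16,4,has); (16,12,has); (16,13,has); (17,9,has); (17,13,has); (17,14,has); (18,12,has); (18,13,has); (18,14,has); result: nodes: 0:pt, 2:pt, 4:pt, 5:pt, 6:pt, 9:pt, 11:F, 12:pt, 13:pt, 14:pt, 15:F, 16:F, 17:F, 18:F edges: (11,0,has); (11,4,has); (11,6,has); (15,2,has); (15,12,has); (15,14,has); (16,4,has); (16,12,has); (16,13,has); (17,9,has); (17,13,has); (17,14,has); (18,12,has); (18,13,has); (18,14,has)
step 2: rule r1; match: 0->11, 1->0, 2->4, 3->6; deleted nodes 11; deleted edges (11,0,has); (11,4,has); (11,6,has); added nodes 19, 20, 21, 22, 23, 24, 25; added edges (22,0,has); (22,19,has); (22,21,has); (23,4,has); (23,19,has); (23,20,has); (24,6,has); (24,20,has); (24,21,has); (25,19,has); (25,20,has); (25,21,has); result: nodes: 0:pt, 2:pt, 4:pt, 5:pt, 6:pt, 9:pt, 12:pt, 13:pt, 14:pt, 15:F, 16:F, 17:F, 18:F, 19:pt, 20:pt, 21:pt, 22:F, 23:F, 24:F, 25:F edges: (15,2,has); (15,12,has); (15,14,has); (16,4,has); (16,12,has); (16,13,has); (17,9,has); (17,13,has); (17,14,has); (18,12,has); (18,13,has); (18,14,has); (22,0,has); (22,19,has); (22,21,has); (23,4,has); (23,19,has); (23,20,has); (24,6,has); (24,20,has); (24,21,has); (25,19,has); (25,20,has); (25,21,has)
final:
nodes: 0:pt, 2:pt, 4:pt, 5:pt, 6:pt, 9:pt, 12:pt, 13:pt, 14:pt, 15:F, 16:F, 17:F, 18:F, 19:pt, 20:pt, 21:pt, 22:F, 23:F, 24:F, 25:F
edges: (15,2,has); (15,12,has); (15,14,has); (16,4,has); (16,12,has); (16,13,has); (17,9,has); (17,13,has); (17,14,has); (18,12,has); (18,13,has); (18,14,has); (22,0,has); (22,19,has); (22,21,has); (23,4,has); (23,19,has); (23,20,has); (24,6,has); (24,20,has); (24,21,has); (25,19,has); (25,20,has); (25,21,has)


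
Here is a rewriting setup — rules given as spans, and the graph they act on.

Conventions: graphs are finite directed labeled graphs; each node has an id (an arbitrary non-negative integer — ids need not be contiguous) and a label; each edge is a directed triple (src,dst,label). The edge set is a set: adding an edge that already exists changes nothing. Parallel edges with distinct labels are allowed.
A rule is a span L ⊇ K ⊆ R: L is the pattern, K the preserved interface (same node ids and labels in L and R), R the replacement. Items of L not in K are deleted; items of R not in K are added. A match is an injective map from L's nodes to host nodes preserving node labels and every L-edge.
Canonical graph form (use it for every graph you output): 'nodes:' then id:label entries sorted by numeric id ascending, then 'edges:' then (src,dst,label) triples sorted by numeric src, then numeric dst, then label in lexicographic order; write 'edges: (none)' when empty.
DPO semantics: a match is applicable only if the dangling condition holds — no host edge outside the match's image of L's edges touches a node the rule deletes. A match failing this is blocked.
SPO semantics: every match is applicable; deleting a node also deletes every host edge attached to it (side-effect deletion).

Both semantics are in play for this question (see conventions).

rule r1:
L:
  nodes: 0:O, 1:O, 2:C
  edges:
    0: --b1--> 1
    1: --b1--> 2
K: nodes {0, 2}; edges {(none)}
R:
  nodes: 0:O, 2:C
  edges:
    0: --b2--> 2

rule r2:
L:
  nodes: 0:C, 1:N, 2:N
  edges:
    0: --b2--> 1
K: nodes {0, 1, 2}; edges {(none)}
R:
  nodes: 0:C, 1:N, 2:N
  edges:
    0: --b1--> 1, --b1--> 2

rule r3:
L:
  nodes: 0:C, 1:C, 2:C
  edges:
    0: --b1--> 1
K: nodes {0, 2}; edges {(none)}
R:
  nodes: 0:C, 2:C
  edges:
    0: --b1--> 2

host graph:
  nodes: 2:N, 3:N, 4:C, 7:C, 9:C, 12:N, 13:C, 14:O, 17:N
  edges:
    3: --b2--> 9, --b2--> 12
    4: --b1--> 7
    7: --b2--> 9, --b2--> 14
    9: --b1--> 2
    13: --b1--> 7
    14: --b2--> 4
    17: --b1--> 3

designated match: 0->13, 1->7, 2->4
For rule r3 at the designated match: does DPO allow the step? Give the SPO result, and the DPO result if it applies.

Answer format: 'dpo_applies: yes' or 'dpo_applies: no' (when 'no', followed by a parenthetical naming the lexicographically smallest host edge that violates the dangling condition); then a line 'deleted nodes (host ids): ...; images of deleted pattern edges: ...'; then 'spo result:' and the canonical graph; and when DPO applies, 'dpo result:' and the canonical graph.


dpo_applies: no
(the rule deletes node 7, which keeps host edge (4,7,b1) outside the match image — the dangling condition fails, DPO blocks; SPO proceeds and side-deletes such edges)
deleted nodes (host ids): 7; images of deleted pattern edges: (13,7,b1)
spo result:
nodes: 2:N, 3:N, 4:C, 9:C, 12:N, 13:C, 14:O, 17:N
edges: (3,9,b2); (3,12,b2); (9,2,b1); (13,4,b1); (14,4,b2); (17,3,b1)


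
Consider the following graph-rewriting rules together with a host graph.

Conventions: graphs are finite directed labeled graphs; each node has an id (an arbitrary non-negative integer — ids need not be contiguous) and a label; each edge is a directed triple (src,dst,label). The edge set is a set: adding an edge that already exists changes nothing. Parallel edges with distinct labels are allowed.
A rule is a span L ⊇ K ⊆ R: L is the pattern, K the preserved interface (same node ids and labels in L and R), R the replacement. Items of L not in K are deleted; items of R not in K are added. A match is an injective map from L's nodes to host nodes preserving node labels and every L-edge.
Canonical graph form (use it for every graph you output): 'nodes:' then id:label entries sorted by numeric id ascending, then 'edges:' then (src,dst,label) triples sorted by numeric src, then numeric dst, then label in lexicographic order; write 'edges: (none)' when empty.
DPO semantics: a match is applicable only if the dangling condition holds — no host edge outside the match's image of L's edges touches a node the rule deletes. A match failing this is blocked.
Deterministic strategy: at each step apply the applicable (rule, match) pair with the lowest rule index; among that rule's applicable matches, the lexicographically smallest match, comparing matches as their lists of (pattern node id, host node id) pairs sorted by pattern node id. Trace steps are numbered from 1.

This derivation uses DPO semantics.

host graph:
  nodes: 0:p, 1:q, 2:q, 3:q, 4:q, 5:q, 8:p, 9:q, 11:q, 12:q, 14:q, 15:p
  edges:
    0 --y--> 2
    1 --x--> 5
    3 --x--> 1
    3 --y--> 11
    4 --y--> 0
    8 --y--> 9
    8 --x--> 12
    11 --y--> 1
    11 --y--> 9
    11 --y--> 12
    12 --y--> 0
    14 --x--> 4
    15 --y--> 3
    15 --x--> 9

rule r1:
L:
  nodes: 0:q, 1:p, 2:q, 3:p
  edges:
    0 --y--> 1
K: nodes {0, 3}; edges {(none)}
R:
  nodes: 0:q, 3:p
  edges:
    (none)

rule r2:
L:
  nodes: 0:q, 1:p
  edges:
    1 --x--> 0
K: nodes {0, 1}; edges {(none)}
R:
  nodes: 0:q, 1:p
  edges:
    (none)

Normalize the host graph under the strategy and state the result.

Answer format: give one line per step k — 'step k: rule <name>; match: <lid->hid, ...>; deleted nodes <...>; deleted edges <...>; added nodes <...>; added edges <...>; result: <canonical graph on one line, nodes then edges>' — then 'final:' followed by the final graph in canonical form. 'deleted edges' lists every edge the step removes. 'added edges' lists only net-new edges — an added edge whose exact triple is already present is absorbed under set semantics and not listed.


step 1: rule r2; match: 0->9, 1->15; deleted nodes (none); deleted edges (15,9,x); added nodes (none); added edges (none); result: nodes: 0:p, 1:q, 2:q, 3:q, 4:q, 5:q, 8:p, 9:q, 11:q, 12:q, 14:q, 15:p edges: (0,2,y); (1,5,x); (3,1,x); (3,11,y); (4,0,y); (8,9,y); (8,12,x); (11,1,y); (11,9,y); (11,12,y); (12,0,y); (14,4,x); (15,3,y)
step 2: rule r2; match: 0->12, 1->8; deleted nodes (none); deleted edges (8,12,x); added nodes (none); added edges (none); result: nodes: 0:p, 1:q, 2:q, 3:q, 4:q, 5:q, 8:p, 9:q, 11:q, 12:q, 14:q, 15:p edges: (0,2,y); (1,5,x); (3,1,x); (3,11,y); (4,0,y); (8,9,y); (11,1,y); (11,9,y); (11,12,y); (12,0,y); (14,4,x); (15,3,y)
final:
nodes: 0:p, 1:q, 2:q, 3:q, 4:q, 5:q, 8:p, 9:q, 11:q, 12:q, 14:q, 15:p
edges: (0,2,y); (1,5,x); (3,1,x); (3,11,y); (4,0,y); (8,9,y); (11,1,y); (11,9,y); (11,12,y); (12,0,y); (14,4,x); (15,3,y)


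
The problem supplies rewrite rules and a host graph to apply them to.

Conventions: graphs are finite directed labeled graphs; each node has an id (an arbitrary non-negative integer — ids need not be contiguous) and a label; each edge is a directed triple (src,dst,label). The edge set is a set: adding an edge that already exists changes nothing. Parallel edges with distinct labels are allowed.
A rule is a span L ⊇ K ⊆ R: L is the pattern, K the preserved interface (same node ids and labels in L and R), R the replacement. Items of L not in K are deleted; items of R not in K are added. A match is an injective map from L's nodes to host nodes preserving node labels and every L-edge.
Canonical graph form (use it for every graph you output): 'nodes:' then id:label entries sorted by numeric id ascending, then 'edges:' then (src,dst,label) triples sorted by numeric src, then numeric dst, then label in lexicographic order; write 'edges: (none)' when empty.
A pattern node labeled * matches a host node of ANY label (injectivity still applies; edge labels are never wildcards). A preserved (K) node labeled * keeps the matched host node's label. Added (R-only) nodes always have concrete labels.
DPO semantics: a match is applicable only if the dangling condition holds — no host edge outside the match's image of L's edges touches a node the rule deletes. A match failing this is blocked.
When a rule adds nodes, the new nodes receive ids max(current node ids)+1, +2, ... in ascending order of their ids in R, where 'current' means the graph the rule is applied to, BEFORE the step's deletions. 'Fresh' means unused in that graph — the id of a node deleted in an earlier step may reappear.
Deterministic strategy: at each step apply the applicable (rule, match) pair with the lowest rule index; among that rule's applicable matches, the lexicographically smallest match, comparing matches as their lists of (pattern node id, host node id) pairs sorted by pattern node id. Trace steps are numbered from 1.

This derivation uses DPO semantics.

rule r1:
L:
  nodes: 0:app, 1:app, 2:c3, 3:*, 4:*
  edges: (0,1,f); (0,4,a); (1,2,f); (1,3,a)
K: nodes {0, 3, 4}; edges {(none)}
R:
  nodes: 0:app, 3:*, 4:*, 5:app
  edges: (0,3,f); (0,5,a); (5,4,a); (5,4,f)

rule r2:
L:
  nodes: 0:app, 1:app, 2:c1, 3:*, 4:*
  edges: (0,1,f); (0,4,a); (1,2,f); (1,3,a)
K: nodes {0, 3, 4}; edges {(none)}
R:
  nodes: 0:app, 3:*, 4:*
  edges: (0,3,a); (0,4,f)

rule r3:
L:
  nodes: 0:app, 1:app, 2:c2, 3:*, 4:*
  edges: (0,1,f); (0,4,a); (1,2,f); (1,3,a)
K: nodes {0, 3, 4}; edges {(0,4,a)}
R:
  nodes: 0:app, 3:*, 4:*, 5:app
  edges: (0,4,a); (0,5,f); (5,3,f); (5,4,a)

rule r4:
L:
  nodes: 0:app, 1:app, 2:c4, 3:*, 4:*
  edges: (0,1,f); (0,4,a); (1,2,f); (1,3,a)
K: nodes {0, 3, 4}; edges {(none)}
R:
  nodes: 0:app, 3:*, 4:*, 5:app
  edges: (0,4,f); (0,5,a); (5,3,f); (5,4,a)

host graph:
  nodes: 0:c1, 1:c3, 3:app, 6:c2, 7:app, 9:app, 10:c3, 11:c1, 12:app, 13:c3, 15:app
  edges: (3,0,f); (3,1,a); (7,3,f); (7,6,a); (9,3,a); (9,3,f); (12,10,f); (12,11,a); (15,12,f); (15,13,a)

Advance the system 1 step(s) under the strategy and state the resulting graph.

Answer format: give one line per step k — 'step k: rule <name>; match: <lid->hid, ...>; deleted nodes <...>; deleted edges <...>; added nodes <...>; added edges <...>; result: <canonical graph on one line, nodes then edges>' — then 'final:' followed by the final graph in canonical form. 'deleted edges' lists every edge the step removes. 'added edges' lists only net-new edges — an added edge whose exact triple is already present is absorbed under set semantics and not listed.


step 1: rule r1; match: 0->15, 1->12, 2->10, 3->11, 4->13; deleted nodes 10, 12; deleted edges (12,10,f); (12,11,a); (15,12,f); (15,13,a); added nodes 16; added edges (15,11,f); (15,16,a); (16,13,a); (16,13,f); result: nodes: 0:c1, 1:c3, 3:app, 6:c2, 7:app, 9:app, 11:c1, 13:c3, 15:app, 16:app edges: (3,0,f); (3,1,a); (7,3,f); (7,6,a); (9,3,a); (9,3,f); (15,11,f); (15,16,a); (16,13,a); (16,13,f)
final:
nodes: 0:c1, 1:c3, 3:app, 6:c2, 7:app, 9:app, 11:c1, 13:c3, 15:app, 16:app
edges: (3,0,f); (3,1,a); (7,3,f); (7,6,a); (9,3,a); (9,3,f); (15,11,f); (15,16,a); (16,13,a); (16,13,f)


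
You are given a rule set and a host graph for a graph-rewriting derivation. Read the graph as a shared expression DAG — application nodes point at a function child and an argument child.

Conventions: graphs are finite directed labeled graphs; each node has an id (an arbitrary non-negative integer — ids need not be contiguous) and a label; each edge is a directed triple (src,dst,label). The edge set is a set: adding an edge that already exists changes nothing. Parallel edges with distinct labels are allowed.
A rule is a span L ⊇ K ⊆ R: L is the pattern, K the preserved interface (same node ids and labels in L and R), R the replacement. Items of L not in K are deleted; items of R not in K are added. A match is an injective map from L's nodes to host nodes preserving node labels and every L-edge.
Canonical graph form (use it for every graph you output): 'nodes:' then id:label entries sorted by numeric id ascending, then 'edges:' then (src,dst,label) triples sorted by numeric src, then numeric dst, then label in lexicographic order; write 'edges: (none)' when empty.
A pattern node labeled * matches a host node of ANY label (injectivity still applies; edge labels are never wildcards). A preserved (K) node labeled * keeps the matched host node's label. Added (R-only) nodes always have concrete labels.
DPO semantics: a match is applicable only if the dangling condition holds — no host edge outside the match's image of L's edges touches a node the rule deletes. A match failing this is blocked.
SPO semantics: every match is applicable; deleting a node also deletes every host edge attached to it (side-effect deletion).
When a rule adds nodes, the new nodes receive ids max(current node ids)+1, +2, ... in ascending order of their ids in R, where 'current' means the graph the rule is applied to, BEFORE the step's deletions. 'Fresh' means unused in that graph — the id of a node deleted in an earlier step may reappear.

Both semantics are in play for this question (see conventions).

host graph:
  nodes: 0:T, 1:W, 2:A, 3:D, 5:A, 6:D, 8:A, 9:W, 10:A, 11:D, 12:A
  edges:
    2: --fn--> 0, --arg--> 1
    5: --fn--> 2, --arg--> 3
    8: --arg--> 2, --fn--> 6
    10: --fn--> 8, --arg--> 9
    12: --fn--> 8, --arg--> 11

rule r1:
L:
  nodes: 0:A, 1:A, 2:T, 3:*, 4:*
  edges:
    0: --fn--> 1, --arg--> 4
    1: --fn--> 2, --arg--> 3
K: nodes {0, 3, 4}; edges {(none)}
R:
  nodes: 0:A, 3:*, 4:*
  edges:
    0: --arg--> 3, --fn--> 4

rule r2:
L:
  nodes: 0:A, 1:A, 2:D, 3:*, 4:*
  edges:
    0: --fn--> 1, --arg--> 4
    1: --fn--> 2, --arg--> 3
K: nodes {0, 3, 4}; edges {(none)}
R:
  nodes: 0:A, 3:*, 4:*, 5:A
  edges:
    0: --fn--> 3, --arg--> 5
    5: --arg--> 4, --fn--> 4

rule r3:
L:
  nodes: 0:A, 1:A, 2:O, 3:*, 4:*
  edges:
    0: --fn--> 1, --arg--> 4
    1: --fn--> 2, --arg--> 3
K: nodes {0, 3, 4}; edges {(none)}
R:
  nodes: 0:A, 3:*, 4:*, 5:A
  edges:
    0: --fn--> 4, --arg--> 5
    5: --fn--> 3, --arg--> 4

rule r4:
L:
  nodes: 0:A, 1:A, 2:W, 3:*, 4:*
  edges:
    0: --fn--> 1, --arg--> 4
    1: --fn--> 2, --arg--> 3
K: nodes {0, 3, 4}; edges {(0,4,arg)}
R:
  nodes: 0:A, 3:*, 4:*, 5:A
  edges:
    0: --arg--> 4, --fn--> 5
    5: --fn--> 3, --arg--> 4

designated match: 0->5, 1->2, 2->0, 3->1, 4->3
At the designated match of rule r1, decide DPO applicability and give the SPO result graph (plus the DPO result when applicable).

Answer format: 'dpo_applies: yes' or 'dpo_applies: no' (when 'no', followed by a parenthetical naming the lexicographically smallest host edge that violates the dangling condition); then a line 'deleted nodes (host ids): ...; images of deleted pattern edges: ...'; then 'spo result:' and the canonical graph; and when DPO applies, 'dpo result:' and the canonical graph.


dpo_applies: no
(the rule deletes node 2, which keeps host edge (8,2,arg) outside the match image — the dangling condition fails, DPO blocks; SPO proceeds and side-deletes such edges)
deleted nodes (host ids): 0, 2; images of deleted pattern edges: (2,0,fn); (2,1,arg); (5,2,fn); (5,3,arg)
spo result:
nodes: 1:W, 3:D, 5:A, 6:D, 8:A, 9:W, 10:A, 11:D, 12:A
edges: (5,1,arg); (5,3,fn); (8,6,fn); (10,8,fn); (10,9,arg); (12,8,fn); (12,11,arg)


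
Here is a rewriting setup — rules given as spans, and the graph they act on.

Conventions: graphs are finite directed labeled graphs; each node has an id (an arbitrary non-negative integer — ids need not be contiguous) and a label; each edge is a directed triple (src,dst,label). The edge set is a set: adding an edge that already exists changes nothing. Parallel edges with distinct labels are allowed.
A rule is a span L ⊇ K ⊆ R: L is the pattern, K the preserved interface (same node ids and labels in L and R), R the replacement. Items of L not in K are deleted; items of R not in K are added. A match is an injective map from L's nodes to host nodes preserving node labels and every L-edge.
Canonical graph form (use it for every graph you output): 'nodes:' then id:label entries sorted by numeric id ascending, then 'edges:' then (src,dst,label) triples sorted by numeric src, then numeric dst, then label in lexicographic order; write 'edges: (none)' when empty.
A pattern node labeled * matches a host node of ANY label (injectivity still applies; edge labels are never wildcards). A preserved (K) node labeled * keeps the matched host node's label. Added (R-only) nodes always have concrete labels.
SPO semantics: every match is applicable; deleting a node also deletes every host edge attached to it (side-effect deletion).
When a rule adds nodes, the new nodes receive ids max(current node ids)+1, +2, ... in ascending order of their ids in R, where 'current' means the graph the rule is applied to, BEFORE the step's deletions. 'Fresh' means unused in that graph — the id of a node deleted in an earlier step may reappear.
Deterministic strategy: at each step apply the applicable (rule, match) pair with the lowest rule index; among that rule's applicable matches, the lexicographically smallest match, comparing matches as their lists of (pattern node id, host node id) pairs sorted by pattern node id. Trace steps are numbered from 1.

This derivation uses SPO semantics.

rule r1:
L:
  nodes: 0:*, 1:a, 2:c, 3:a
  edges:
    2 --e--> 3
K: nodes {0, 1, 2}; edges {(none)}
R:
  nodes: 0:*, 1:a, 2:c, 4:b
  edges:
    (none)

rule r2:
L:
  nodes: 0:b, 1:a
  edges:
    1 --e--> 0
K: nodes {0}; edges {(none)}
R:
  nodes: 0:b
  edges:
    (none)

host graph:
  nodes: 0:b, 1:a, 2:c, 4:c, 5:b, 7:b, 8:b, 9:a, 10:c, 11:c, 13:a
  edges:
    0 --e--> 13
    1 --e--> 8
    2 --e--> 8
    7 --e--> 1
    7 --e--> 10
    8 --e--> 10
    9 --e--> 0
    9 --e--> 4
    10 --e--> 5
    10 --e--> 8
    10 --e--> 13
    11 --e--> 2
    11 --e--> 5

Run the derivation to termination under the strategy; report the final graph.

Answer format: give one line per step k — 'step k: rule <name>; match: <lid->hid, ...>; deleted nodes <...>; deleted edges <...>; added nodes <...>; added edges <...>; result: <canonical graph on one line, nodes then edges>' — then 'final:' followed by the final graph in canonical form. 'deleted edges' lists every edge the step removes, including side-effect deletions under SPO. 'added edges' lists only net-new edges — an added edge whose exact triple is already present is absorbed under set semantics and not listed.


step 1: rule r1; match: 0->0, 1->1, 2->10, 3->13; deleted nodes 13; deleted edges (0,13,e); (10,13,e); added nodes 14; added edges (none); result: nodes: 0:b, 1:a, 2:c, 4:c, 5:b, 7:b, 8:b, 9:a, 10:c, 11:c, 14:b edges: (1,8,e); (2,8,e); (7,1,e); (7,10,e); (8,10,e); (9,0,e); (9,4,e); (10,5,e); (10,8,e); (11,2,e); (11,5,e)
step 2: rule r2; match: 0->0, 1->9; deleted nodes 9; deleted edges (9,0,e); (9,4,e); added nodes (none); added edges (none); result: nodes: 0:b, 1:a, 2:c, 4:c, 5:b, 7:b, 8:b, 10:c, 11:c, 14:b edges: (1,8,e); (2,8,e); (7,1,e); (7,10,e); (8,10,e); (10,5,e); (10,8,e); (11,2,e); (11,5,e)
step 3: rule r2; match: 0->8, 1->1; deleted nodes 1; deleted edges (1,8,e); (7,1,e); added nodes (none); added edges (none); result: nodes: 0:b, 2:c, 4:c, 5:b, 7:b, 8:b, 10:c, 11:c, 14:b edges: (2,8,e); (7,10,e); (8,10,e); (10,5,e); (10,8,e); (11,2,e); (11,5,e)
final:
nodes: 0:b, 2:c, 4:c, 5:b, 7:b, 8:b, 10:c, 11:c, 14:b
edges: (2,8,e); (7,10,e); (8,10,e); (10,5,e); (10,8,e); (11,2,e); (11,5,e)


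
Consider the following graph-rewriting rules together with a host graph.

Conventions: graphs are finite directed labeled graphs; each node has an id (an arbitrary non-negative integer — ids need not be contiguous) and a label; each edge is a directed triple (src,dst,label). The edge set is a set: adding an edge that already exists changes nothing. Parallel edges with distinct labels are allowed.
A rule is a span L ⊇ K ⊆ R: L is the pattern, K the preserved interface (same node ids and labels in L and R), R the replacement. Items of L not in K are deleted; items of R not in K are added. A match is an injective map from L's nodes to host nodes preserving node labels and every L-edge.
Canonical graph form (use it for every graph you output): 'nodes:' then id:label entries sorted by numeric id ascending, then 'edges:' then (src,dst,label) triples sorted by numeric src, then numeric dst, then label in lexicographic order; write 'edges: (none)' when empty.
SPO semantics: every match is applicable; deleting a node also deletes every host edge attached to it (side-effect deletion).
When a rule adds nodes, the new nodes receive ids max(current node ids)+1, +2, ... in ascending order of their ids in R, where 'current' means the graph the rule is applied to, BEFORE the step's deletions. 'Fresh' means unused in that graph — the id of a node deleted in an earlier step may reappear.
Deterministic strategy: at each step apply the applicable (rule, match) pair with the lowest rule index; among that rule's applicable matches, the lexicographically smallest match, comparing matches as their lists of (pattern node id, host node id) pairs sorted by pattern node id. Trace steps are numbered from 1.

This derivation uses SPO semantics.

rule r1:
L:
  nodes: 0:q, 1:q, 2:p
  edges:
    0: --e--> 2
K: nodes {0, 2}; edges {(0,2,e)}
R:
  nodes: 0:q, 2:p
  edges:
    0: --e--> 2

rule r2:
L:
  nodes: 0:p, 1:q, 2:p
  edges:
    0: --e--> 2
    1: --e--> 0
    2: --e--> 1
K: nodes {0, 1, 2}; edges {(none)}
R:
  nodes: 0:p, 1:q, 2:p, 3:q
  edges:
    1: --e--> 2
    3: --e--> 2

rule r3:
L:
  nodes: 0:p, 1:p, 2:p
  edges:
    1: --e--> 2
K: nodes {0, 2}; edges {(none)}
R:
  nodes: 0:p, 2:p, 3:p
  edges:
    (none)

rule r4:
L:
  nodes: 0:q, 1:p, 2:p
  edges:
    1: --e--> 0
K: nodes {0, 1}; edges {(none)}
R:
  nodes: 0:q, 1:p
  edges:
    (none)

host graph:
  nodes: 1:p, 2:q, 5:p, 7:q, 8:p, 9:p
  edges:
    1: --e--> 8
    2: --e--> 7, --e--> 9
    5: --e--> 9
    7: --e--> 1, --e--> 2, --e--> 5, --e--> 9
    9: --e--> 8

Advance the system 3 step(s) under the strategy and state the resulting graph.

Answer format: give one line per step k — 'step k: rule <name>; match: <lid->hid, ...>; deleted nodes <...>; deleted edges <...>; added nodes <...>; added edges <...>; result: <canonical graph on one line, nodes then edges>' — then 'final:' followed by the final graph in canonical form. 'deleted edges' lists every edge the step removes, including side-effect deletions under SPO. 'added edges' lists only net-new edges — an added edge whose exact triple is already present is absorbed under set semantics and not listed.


step 1: rule r1; match: 0->2, 1->7, 2->9; deleted nodes 7; deleted edges (2,7,e); (7,1,e); (7,2,e); (7,5,e); (7,9,e); added nodes (none); added edges (none); result: nodes: 1:p, 2:q, 5:p, 8:p, 9:p edges: (1,8,e); (2,9,e); (5,9,e); (9,8,e)
step 2: rule r3; match: 0->1, 1->5, 2->9; deleted nodes 5; deleted edges (5,9,e); added nodes 10; added edges (none); result: nodes: 1:p, 2:q, 8:p, 9:p, 10:p edges: (1,8,e); (2,9,e); (9,8,e)
step 3: rule r3; match: 0->1, 1->9, 2->8; deleted nodes 9; deleted edges (2,9,e); (9,8,e); added nodes 11; added edges (none); result: nodes: 1:p, 2:q, 8:p, 10:p, 11:p edges: (1,8,e)
final:
nodes: 1:p, 2:q, 8:p, 10:p, 11:p
edges: (1,8,e)


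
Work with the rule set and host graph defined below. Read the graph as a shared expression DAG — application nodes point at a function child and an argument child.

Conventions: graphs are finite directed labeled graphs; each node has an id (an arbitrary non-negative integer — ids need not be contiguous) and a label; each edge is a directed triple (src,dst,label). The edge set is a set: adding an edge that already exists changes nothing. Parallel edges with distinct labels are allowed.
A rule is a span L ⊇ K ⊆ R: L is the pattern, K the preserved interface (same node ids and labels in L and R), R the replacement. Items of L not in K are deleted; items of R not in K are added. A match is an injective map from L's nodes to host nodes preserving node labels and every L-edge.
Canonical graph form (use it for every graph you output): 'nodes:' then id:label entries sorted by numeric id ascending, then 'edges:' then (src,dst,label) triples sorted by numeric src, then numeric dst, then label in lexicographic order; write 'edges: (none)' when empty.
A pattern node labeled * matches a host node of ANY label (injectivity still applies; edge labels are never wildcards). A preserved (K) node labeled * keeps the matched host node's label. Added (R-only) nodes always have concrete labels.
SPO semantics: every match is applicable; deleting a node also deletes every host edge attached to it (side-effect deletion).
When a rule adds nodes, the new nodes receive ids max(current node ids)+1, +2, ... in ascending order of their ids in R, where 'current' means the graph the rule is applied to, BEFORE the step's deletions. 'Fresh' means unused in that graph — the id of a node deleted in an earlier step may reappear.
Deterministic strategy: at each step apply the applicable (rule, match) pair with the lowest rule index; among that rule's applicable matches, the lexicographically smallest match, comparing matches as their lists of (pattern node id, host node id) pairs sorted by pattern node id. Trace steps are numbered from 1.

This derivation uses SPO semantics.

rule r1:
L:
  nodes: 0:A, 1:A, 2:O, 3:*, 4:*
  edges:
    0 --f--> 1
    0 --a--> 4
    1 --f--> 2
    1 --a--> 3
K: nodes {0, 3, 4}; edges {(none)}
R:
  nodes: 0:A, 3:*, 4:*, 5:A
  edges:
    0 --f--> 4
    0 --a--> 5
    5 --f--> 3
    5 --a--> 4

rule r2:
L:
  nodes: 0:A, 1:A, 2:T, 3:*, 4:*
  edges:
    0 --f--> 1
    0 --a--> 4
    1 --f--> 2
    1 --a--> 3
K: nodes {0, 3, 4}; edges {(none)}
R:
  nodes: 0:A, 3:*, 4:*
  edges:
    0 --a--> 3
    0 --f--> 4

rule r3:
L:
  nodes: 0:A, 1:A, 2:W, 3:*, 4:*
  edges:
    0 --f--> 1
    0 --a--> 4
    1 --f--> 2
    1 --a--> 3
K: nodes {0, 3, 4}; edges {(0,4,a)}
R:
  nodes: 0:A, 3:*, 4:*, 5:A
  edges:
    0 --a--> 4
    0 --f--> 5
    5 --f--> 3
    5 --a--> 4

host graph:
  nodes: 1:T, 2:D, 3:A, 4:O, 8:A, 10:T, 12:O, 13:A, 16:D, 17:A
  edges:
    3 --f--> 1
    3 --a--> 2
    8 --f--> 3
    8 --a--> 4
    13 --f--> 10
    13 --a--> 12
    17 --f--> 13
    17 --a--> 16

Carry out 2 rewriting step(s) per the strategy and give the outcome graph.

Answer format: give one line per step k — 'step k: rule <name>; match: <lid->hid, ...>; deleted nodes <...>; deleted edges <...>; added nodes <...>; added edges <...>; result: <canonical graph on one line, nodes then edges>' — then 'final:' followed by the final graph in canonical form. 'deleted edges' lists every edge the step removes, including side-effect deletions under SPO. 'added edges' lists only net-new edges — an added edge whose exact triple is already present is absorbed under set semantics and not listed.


step 1: rule r2; match: 0->8, 1->3, 2->1, 3->2, 4->4; deleted nodes 1, 3; deleted edges (3,1,f); (3,2,a); (8,3,f); (8,4,a); added nodes (none); added edges (8,2,a); (8,4,f); result: nodes: 2:D, 4:O, 8:A, 10:T, 12:O, 13:A, 16:D, 17:A edges: (8,2,a); (8,4,f); (13,10,f); (13,12,a); (17,13,f); (17,16,a)
step 2: rule r2; match: 0->17, 1->13, 2->10, 3->12, 4->16; deleted nodes 10, 13; deleted edges (13,10,f); (13,12,a); (17,13,f); (17,16,a); added nodes (none); added edges (17,12,a); (17,16,f); result: nodes: 2:D, 4:O, 8:A, 12:O, 16:D, 17:A edges: (8,2,a); (8,4,f); (17,12,a); (17,16,f)
final:
nodes: 2:D, 4:O, 8:A, 12:O, 16:D, 17:A
edges: (8,2,a); (8,4,f); (17,12,a); (17,16,f)


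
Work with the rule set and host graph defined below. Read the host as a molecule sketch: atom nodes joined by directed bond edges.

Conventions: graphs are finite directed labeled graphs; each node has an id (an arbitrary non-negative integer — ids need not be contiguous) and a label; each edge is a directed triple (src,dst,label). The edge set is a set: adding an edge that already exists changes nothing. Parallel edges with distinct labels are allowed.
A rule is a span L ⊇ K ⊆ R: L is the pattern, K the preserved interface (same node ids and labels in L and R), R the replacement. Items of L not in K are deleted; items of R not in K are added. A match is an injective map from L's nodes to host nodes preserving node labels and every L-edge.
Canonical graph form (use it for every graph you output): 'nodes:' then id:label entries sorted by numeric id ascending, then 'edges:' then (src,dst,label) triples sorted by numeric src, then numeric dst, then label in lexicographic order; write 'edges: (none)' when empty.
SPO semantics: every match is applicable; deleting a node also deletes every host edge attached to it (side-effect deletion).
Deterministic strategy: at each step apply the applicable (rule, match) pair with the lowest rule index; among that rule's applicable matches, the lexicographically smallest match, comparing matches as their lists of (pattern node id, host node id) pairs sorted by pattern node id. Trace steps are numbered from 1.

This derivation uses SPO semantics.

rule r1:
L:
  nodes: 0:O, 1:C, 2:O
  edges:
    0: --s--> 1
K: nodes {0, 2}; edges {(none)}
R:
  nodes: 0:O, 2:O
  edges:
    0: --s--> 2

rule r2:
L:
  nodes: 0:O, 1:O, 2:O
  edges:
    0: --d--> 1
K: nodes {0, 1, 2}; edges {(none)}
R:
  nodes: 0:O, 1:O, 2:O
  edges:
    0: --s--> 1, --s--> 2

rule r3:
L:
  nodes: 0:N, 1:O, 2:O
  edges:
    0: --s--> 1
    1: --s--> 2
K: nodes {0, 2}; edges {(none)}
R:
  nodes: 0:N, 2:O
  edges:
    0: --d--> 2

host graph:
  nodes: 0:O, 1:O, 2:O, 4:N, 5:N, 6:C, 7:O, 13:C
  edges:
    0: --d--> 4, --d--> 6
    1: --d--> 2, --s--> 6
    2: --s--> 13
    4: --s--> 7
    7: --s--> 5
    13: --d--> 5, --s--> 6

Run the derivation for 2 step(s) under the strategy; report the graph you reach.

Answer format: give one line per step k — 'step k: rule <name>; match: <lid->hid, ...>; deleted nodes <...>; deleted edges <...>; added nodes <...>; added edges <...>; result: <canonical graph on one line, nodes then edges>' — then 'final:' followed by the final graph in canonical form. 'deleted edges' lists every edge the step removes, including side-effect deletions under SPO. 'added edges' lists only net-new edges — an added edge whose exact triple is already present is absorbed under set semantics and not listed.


step 1: rule r1; match: 0->1, 1->6, 2->0; deleted nodes 6; deleted edges (0,6,d); (1,6,s); (13,6,s); added nodes (none); added edges (1,0,s); result: nodes: 0:O, 1:O, 2:O, 4:N, 5:N, 7:O, 13:C edges: (0,4,d); (1,0,s); (1,2,d); (2,13,s); (4,7,s); (7,5,s); (13,5,d)
step 2: rule r1; match: 0->2, 1->13, 2->0; deleted nodes 13; deleted edges (2,13,s); (13,5,d); added nodes (none); added edges (2,0,s); result: nodes: 0:O, 1:O, 2:O, 4:N, 5:N, 7:O edges: (0,4,d); (1,0,s); (1,2,d); (2,0,s); (4,7,s); (7,5,s)
final:
nodes: 0:O, 1:O, 2:O, 4:N, 5:N, 7:O
edges: (0,4,d); (1,0,s); (1,2,d); (2,0,s); (4,7,s); (7,5,s)


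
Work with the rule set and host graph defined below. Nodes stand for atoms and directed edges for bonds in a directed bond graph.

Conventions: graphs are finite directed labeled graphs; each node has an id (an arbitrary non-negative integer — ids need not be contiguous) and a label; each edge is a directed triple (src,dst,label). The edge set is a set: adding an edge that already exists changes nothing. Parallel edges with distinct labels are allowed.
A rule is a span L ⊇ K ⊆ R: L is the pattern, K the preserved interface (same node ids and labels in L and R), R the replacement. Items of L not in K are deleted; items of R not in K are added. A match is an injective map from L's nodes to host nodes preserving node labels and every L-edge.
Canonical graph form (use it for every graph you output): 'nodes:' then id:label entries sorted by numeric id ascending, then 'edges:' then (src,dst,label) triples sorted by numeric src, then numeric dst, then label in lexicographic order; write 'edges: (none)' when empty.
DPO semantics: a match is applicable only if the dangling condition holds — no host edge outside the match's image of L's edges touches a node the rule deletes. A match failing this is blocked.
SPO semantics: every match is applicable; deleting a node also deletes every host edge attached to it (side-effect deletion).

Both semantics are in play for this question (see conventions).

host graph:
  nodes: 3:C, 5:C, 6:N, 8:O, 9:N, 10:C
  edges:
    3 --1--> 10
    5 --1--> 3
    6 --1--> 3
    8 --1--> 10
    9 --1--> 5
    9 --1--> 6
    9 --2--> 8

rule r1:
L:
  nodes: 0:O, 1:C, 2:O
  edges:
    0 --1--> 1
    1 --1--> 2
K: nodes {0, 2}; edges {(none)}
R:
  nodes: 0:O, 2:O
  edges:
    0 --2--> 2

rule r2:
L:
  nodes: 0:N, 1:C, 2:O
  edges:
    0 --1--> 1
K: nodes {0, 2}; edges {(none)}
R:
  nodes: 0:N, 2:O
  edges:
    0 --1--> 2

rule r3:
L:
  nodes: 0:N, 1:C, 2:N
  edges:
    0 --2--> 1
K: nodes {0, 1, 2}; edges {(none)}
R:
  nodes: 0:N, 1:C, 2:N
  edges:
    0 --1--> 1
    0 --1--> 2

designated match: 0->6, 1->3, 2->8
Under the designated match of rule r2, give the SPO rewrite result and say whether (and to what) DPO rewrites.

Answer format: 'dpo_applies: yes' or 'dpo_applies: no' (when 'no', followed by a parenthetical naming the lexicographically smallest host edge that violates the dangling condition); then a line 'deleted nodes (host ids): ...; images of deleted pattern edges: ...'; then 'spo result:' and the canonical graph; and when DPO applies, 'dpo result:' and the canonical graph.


dpo_applies: no
(the rule deletes node 3, which keeps host edge (3,10,1) outside the match image — the dangling condition fails, DPO blocks; SPO proceeds and side-deletes such edges)
deleted nodes (host ids): 3; images of deleted pattern edges: (6,3,1)
spo result:
nodes: 5:C, 6:N, 8:O, 9:N, 10:C
edges: (6,8,1); (8,10,1); (9,5,1); (9,6,1); (9,8,2)


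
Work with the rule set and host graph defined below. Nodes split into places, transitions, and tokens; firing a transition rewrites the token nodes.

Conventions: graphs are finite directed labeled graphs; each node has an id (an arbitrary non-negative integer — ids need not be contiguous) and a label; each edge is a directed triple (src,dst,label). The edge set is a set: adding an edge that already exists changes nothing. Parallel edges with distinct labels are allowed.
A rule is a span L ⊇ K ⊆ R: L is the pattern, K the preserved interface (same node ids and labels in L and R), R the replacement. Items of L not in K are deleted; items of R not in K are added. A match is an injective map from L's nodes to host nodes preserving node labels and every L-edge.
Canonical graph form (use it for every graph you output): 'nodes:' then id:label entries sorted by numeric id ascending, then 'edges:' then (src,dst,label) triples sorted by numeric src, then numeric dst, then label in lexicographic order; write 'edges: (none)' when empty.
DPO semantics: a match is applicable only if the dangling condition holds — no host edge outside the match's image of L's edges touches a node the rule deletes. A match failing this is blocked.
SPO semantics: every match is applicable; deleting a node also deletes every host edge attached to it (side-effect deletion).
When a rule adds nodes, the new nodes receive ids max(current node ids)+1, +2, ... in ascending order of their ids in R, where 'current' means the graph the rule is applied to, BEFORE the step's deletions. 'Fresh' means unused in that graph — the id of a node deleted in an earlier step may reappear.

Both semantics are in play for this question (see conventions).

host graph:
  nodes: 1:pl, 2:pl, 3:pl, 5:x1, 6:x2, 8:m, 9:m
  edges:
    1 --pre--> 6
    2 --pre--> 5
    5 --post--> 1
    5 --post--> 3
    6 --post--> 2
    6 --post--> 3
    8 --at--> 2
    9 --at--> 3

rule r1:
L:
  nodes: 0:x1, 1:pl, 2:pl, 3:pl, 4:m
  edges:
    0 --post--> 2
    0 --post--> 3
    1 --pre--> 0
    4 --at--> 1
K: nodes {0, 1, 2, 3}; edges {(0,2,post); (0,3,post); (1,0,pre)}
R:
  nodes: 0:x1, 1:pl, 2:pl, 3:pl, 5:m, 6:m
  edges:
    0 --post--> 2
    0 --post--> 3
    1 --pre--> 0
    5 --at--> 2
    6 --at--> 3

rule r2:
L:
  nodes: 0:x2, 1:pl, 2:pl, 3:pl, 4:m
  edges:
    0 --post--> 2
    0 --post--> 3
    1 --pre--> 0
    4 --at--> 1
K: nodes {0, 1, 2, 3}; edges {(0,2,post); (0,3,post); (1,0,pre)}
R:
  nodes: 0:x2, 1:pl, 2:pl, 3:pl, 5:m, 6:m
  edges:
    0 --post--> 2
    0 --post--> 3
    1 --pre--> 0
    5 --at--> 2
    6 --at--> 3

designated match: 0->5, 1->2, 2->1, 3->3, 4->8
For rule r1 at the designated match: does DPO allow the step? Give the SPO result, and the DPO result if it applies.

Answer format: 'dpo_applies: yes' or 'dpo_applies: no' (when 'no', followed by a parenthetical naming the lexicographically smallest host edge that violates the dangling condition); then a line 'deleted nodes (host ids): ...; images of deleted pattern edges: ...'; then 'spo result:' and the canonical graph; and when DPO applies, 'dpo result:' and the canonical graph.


dpo_applies: yes
deleted nodes (host ids): 8; images of deleted pattern edges: (8,2,at)
spo result:
nodes: 1:pl, 2:pl, 3:pl, 5:x1, 6:x2, 9:m, 10:m, 11:m
edges: (1,6,pre); (2,5,pre); (5,1,post); (5,3,post); (6,2,post); (6,3,post); (9,3,at); (10,1,at); (11,3,at)
dpo result:
nodes: 1:pl, 2:pl, 3:pl, 5:x1, 6:x2, 9:m, 10:m, 11:m
edges: (1,6,pre); (2,5,pre); (5,1,post); (5,3,post); (6,2,post); (6,3,post); (9,3,at); (10,1,at); (11,3,at)
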